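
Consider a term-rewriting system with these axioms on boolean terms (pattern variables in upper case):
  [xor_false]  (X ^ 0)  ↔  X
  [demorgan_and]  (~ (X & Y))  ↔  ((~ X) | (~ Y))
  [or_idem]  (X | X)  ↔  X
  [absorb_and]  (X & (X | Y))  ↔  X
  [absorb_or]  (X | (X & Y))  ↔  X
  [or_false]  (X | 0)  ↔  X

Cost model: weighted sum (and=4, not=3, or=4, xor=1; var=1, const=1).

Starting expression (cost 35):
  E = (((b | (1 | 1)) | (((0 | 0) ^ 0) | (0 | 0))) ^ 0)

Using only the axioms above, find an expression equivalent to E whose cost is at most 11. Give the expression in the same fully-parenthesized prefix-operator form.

((b | 1) | 0)   [cost 11]

step 1: xor_false (→) rewrites ((0 | 0) ^ 0) into (0 | 0), now (((b | (1 | 1)) | ((0 | 0) | (0 | 0))) ^ 0)
step 2: xor_false (→) rewrites (((b | (1 | 1)) | ((0 | 0) | (0 | 0))) ^ 0) into ((b | (1 | 1)) | ((0 | 0) | (0 | 0)))
step 3: or_idem (→) rewrites (1 | 1) into 1, now ((b | 1) | ((0 | 0) | (0 | 0)))
step 4: or_idem (→) rewrites ((0 | 0) | (0 | 0)) into (0 | 0), now ((b | 1) | (0 | 0))
step 5: or_idem (→) rewrites (0 | 0) into 0, reaching cost 11 (bound 11)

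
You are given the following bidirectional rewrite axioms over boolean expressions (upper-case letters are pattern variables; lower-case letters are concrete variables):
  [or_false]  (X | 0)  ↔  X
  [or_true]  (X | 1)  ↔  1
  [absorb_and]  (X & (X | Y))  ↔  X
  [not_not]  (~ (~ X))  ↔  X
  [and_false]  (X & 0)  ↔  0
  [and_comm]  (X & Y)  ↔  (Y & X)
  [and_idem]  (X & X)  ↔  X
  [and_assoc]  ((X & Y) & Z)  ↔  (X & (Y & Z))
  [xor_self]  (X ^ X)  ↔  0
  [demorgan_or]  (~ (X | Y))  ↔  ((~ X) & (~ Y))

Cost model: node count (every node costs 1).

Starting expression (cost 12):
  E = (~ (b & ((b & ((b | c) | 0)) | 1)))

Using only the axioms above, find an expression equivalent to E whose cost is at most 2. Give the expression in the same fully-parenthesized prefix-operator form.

(~ b)   [cost 2]

1. [or_false →] ((b | c) | 0)  →  (b | c);  E = (~ (b & ((b & (b | c)) | 1)))
2. [absorb_and →] (b & (b | c))  →  b;  E = (~ (b & (b | 1)))
3. [absorb_and →] (b & (b | 1))  →  b;  cost 2 ≤ 2, done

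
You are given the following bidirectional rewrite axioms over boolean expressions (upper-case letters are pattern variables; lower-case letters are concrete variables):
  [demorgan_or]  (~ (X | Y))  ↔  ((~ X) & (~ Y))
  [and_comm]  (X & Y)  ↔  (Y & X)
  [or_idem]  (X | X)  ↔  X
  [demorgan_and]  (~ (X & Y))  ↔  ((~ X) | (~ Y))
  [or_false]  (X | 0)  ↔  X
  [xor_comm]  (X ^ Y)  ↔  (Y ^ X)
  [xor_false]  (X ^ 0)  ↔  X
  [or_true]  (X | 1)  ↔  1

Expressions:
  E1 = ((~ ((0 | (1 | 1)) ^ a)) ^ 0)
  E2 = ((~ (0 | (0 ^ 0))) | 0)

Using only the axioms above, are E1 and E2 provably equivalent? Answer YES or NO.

NO

The axioms are sound identities: if E1 ↔* E2 then E1 and E2 evaluate identically under any assignment.
Under a=0: E1 evaluates to 0, E2 to 1. Distinct ⇒ no rewrite sequence connects them.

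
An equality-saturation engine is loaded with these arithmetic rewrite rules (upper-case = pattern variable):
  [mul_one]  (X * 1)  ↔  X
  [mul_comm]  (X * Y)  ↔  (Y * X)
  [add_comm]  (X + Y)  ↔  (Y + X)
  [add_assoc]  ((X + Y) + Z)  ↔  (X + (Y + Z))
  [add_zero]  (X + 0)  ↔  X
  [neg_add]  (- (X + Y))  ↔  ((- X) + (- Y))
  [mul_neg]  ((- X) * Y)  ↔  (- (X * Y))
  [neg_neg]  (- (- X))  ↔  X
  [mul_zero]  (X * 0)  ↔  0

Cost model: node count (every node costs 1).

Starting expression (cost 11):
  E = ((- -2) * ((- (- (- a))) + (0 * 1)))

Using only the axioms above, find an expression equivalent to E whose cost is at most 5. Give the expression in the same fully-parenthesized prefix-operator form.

1. [neg_neg →] (- (- (- a)))  →  (- a);  E = ((- -2) * ((- a) + (0 * 1)))
2. [mul_one →] (0 * 1)  →  0;  E = ((- -2) * ((- a) + 0))
3. [add_zero →] ((- a) + 0)  →  (- a);  cost 5 ≤ 5, done

((- -2) * (- a))   [cost 5]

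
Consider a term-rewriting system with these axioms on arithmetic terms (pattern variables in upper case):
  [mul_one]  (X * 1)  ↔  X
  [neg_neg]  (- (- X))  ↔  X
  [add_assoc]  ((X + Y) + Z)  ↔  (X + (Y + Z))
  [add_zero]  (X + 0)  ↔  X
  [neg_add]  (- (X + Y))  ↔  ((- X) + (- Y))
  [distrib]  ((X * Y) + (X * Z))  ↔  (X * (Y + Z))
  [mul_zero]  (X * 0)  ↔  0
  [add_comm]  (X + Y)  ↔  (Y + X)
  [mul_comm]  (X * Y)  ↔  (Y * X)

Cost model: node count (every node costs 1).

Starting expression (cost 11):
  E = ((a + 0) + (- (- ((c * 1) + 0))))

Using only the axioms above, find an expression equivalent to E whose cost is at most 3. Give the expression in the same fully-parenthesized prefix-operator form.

(a + c)   [cost 3]

(1) (c * 1)  =[mul_one →]=  c    ⊢ ((a + 0) + (- (- (c + 0))))
(2) (- (- (c + 0)))  =[neg_neg →]=  (c + 0)    ⊢ ((a + 0) + (c + 0))
(3) (a + 0)  =[add_zero →]=  a    ⊢ (a + (c + 0))
(4) (c + 0)  =[add_zero →]=  c    ⊢ cost 3, within 3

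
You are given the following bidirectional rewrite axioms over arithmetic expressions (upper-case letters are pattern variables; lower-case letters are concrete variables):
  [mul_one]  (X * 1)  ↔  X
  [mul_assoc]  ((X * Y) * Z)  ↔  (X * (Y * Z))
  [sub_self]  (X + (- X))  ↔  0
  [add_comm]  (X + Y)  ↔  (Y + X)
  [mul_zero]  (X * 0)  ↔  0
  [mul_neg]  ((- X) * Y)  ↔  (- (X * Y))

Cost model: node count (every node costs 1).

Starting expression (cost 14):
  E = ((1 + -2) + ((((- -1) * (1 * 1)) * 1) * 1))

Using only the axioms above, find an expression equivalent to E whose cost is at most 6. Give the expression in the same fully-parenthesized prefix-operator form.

((1 + -2) + (- -1))   [cost 6]

step 1: mul_assoc (→) rewrites ((((- -1) * (1 * 1)) * 1) * 1) into (((- -1) * (1 * 1)) * (1 * 1)), now ((1 + -2) + (((- -1) * (1 * 1)) * (1 * 1)))
step 2: mul_one (→) rewrites (1 * 1) into 1, now ((1 + -2) + (((- -1) * 1) * (1 * 1)))
step 3: mul_one (→) rewrites (1 * 1) into 1, now ((1 + -2) + (((- -1) * 1) * 1))
step 4: mul_one (→) rewrites ((- -1) * 1) into (- -1), now ((1 + -2) + ((- -1) * 1))
step 5: mul_one (→) rewrites ((- -1) * 1) into (- -1), reaching cost 6 (bound 6)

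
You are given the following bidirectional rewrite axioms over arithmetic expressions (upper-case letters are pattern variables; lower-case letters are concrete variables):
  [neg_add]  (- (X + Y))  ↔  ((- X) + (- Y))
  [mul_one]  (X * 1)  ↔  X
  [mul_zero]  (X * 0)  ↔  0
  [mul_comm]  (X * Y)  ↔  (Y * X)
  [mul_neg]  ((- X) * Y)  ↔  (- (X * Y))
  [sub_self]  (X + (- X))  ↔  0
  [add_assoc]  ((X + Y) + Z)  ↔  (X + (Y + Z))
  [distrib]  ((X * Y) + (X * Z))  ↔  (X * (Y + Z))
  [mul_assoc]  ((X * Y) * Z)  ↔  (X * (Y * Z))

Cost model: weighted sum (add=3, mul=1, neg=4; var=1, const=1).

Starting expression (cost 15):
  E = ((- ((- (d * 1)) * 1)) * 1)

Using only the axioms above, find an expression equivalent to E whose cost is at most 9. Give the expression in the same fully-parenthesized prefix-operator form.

(1) (d * 1)  =[mul_one →]=  d    ⊢ ((- ((- d) * 1)) * 1)
(2) ((- d) * 1)  =[mul_one →]=  (- d)    ⊢ ((- (- d)) * 1)
(3) ((- (- d)) * 1)  =[mul_one →]=  (- (- d))    ⊢ cost 9, within 9

(- (- d))   [cost 9]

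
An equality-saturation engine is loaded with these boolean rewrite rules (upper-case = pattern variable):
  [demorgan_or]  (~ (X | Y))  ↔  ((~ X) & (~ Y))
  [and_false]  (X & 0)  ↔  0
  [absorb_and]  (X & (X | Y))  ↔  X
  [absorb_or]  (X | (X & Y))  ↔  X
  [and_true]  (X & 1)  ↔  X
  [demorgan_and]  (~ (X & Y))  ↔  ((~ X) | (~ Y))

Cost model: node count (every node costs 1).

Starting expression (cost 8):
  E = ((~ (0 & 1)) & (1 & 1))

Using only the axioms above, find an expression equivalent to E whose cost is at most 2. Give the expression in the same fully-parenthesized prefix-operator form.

step 1: and_true (→) rewrites (1 & 1) into 1, now ((~ (0 & 1)) & 1)
step 2: and_true (→) rewrites (0 & 1) into 0, now ((~ 0) & 1)
step 3: and_true (→) rewrites ((~ 0) & 1) into (~ 0), reaching cost 2 (bound 2)

(~ 0)   [cost 2]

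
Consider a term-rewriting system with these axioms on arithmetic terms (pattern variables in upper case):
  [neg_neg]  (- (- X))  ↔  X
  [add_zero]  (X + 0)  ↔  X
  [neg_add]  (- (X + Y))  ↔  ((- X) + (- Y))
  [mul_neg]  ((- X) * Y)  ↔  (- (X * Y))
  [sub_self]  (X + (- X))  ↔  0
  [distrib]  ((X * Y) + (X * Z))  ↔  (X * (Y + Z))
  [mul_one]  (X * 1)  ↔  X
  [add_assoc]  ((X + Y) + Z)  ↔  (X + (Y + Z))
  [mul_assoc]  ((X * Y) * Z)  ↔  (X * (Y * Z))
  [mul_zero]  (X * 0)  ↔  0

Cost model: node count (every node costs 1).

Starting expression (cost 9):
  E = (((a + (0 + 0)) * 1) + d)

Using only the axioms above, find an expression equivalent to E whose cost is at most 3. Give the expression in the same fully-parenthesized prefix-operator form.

(1) (0 + 0)  =[add_zero →]=  0    ⊢ (((a + 0) * 1) + d)
(2) (a + 0)  =[add_zero →]=  a    ⊢ ((a * 1) + d)
(3) (a * 1)  =[mul_one →]=  a    ⊢ cost 3, within 3

(a + d)   [cost 3]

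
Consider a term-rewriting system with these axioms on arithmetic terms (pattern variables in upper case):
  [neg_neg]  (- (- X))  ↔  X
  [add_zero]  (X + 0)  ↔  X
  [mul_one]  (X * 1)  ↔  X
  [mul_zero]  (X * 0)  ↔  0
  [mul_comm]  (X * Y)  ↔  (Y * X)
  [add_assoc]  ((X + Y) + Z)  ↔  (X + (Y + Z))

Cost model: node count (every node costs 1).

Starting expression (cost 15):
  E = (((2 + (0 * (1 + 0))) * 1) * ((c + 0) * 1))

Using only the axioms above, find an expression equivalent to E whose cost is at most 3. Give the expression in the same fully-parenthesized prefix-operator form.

(2 * c)   [cost 3]

(1) (1 + 0)  =[add_zero →]=  1    ⊢ (((2 + (0 * 1)) * 1) * ((c + 0) * 1))
(2) ((c + 0) * 1)  =[mul_one →]=  (c + 0)    ⊢ (((2 + (0 * 1)) * 1) * (c + 0))
(3) ((2 + (0 * 1)) * 1)  =[mul_one →]=  (2 + (0 * 1))    ⊢ ((2 + (0 * 1)) * (c + 0))
(4) (0 * 1)  =[mul_one →]=  0    ⊢ ((2 + 0) * (c + 0))
(5) (2 + 0)  =[add_zero →]=  2    ⊢ (2 * (c + 0))
(6) (c + 0)  =[add_zero →]=  c    ⊢ cost 3, within 3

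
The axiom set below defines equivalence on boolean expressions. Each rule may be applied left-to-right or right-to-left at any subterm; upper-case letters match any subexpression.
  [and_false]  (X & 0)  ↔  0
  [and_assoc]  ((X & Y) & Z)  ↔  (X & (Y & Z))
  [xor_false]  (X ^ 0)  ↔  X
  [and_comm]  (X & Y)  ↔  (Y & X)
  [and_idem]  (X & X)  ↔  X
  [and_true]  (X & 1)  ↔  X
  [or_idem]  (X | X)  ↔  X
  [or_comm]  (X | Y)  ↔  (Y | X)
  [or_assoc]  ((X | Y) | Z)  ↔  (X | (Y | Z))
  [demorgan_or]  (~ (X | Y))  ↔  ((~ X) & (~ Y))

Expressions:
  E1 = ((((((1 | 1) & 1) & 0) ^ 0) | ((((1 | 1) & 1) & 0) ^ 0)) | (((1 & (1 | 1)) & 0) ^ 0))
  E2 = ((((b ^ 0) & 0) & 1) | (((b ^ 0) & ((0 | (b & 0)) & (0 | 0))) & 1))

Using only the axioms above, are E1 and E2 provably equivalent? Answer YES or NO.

YES

step 1: or_idem (→) rewrites (((((1 | 1) & 1) & 0) ^ 0) | ((((1 | 1) & 1) & 0) ^ 0)) into ((((1 | 1) & 1) & 0) ^ 0), now (((((1 | 1) & 1) & 0) ^ 0) | (((1 & (1 | 1)) & 0) ^ 0))
step 2: and_comm (→) rewrites ((1 | 1) & 1) into (1 & (1 | 1)), now ((((1 & (1 | 1)) & 0) ^ 0) | (((1 & (1 | 1)) & 0) ^ 0))
step 3: or_idem (→) rewrites ((((1 & (1 | 1)) & 0) ^ 0) | (((1 & (1 | 1)) & 0) ^ 0)) into (((1 & (1 | 1)) & 0) ^ 0)
step 4: xor_false (→) rewrites (((1 & (1 | 1)) & 0) ^ 0) into ((1 & (1 | 1)) & 0)
step 5: and_comm (→) rewrites ((1 & (1 | 1)) & 0) into (0 & (1 & (1 | 1)))
step 6: or_idem (→) rewrites (1 | 1) into 1, now (0 & (1 & 1))
step 7: and_true (→) rewrites (1 & 1) into 1, now (0 & 1)
step 8: and_false (←) rewrites 0 into (b & 0), now ((b & 0) & 1)
step 9: xor_false (←) rewrites b into (b ^ 0), now (((b ^ 0) & 0) & 1)
step 10: or_idem (←) rewrites (((b ^ 0) & 0) & 1) into ((((b ^ 0) & 0) & 1) | (((b ^ 0) & 0) & 1))
step 11: or_idem (←) rewrites 0 into (0 | 0), now ((((b ^ 0) & 0) & 1) | (((b ^ 0) & (0 | 0)) & 1))
step 12: and_idem (←) rewrites (0 | 0) into ((0 | 0) & (0 | 0)), now ((((b ^ 0) & 0) & 1) | (((b ^ 0) & ((0 | 0) & (0 | 0))) & 1))
step 13: and_false (←) rewrites 0 into (b & 0), which is E2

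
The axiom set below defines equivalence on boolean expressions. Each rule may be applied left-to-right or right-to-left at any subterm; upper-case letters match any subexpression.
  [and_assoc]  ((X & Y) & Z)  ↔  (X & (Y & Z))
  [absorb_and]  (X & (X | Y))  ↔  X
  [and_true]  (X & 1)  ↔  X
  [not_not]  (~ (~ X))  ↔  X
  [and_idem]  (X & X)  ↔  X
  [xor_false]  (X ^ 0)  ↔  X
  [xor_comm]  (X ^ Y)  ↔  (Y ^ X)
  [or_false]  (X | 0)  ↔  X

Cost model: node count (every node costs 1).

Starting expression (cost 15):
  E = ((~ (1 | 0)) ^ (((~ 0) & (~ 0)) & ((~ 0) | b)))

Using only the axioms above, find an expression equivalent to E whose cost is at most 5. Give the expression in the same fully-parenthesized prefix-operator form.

1. [and_idem →] ((~ 0) & (~ 0))  →  (~ 0);  E = ((~ (1 | 0)) ^ ((~ 0) & ((~ 0) | b)))
2. [absorb_and →] ((~ 0) & ((~ 0) | b))  →  (~ 0);  E = ((~ (1 | 0)) ^ (~ 0))
3. [or_false →] (1 | 0)  →  1;  cost 5 ≤ 5, done

((~ 1) ^ (~ 0))   [cost 5]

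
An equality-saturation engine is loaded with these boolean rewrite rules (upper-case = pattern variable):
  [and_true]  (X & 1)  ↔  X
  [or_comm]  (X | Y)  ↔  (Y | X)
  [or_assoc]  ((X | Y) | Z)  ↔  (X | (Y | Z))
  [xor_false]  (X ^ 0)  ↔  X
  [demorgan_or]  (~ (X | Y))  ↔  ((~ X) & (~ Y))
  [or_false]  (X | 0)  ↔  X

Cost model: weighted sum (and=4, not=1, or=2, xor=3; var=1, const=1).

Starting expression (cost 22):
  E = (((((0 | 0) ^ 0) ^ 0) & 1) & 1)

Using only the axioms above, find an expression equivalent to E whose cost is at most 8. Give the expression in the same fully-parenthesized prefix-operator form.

1. [and_true →] ((((0 | 0) ^ 0) ^ 0) & 1)  →  (((0 | 0) ^ 0) ^ 0);  E = ((((0 | 0) ^ 0) ^ 0) & 1)
2. [xor_false →] (((0 | 0) ^ 0) ^ 0)  →  ((0 | 0) ^ 0);  E = (((0 | 0) ^ 0) & 1)
3. [and_true →] (((0 | 0) ^ 0) & 1)  →  ((0 | 0) ^ 0);  cost 8 ≤ 8, done

((0 | 0) ^ 0)   [cost 8]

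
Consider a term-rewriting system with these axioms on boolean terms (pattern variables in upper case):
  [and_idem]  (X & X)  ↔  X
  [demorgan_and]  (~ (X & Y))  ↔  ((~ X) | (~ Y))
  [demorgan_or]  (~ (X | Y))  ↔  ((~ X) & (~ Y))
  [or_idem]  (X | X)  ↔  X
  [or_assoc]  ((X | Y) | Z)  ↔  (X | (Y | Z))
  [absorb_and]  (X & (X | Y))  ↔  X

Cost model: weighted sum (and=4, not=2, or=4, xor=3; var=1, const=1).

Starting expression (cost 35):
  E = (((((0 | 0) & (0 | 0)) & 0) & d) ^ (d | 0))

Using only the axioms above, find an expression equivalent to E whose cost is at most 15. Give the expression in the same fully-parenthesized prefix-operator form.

((0 & d) ^ (d | 0))   [cost 15]

(1) (0 | 0)  =[or_idem →]=  0    ⊢ ((((0 & (0 | 0)) & 0) & d) ^ (d | 0))
(2) (0 & (0 | 0))  =[absorb_and →]=  0    ⊢ (((0 & 0) & d) ^ (d | 0))
(3) (0 & 0)  =[and_idem →]=  0    ⊢ cost 15, within 15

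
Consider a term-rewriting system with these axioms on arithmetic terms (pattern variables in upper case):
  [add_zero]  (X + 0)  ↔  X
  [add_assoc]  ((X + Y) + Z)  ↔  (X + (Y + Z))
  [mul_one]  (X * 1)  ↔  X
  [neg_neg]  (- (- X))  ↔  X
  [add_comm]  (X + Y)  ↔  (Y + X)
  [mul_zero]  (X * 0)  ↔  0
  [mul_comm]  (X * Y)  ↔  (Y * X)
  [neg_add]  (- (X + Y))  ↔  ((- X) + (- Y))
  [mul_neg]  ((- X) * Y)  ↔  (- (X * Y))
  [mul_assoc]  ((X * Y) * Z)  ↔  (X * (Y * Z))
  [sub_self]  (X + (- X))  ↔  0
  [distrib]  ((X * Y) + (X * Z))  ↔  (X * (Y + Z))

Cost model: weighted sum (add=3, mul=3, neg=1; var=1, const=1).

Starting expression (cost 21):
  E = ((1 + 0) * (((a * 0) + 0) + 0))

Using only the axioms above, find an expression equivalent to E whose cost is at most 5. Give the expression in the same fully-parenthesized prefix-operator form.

(1 * 0)   [cost 5]

step 1: mul_zero (→) rewrites (a * 0) into 0, now ((1 + 0) * ((0 + 0) + 0))
step 2: add_zero (→) rewrites (0 + 0) into 0, now ((1 + 0) * (0 + 0))
step 3: add_zero (→) rewrites (1 + 0) into 1, now (1 * (0 + 0))
step 4: add_zero (→) rewrites (0 + 0) into 0, reaching cost 5 (bound 5)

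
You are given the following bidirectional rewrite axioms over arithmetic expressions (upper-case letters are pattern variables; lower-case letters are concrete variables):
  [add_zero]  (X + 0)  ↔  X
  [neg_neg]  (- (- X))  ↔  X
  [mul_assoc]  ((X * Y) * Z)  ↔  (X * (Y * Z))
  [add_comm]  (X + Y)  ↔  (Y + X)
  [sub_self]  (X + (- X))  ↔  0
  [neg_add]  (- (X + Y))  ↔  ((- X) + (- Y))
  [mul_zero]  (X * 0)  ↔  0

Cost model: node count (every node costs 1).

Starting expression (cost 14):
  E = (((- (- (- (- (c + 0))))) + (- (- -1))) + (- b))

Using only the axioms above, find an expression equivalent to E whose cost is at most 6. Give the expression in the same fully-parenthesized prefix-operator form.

(1) (- (- (- (- (c + 0)))))  =[neg_neg →]=  (- (- (c + 0)))    ⊢ (((- (- (c + 0))) + (- (- -1))) + (- b))
(2) (c + 0)  =[add_zero →]=  c    ⊢ (((- (- c)) + (- (- -1))) + (- b))
(3) (- (- -1))  =[neg_neg →]=  -1    ⊢ (((- (- c)) + -1) + (- b))
(4) (- (- c))  =[neg_neg →]=  c    ⊢ cost 6, within 6

((c + -1) + (- b))   [cost 6]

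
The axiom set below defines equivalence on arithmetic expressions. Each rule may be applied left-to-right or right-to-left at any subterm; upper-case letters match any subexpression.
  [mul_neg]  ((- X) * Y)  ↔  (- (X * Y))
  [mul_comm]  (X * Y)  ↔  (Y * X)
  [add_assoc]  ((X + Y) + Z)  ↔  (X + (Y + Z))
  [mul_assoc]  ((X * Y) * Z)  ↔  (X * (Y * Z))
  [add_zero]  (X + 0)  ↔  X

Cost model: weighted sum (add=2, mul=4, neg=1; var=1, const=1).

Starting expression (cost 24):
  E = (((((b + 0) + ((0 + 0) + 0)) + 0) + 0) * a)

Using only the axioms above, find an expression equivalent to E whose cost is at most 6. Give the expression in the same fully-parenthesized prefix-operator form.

(b * a)   [cost 6]

(1) (0 + 0)  =[add_zero →]=  0    ⊢ (((((b + 0) + (0 + 0)) + 0) + 0) * a)
(2) ((((b + 0) + (0 + 0)) + 0) + 0)  =[add_zero →]=  (((b + 0) + (0 + 0)) + 0)    ⊢ ((((b + 0) + (0 + 0)) + 0) * a)
(3) (((b + 0) + (0 + 0)) + 0)  =[add_zero →]=  ((b + 0) + (0 + 0))    ⊢ (((b + 0) + (0 + 0)) * a)
(4) (b + 0)  =[add_zero →]=  b    ⊢ ((b + (0 + 0)) * a)
(5) (0 + 0)  =[add_zero →]=  0    ⊢ ((b + 0) * a)
(6) (b + 0)  =[add_zero →]=  b    ⊢ cost 6, within 6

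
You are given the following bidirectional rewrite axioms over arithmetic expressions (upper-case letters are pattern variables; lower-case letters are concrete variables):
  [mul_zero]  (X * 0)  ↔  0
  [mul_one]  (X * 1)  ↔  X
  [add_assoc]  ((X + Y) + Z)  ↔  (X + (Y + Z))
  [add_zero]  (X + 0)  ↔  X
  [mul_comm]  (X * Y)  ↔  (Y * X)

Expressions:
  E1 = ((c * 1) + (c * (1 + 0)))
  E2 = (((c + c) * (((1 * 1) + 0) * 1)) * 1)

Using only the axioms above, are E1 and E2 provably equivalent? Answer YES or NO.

(1) (c * 1)  =[mul_one →]=  c    ⊢ (c + (c * (1 + 0)))
(2) (1 + 0)  =[add_zero →]=  1    ⊢ (c + (c * 1))
(3) (c * 1)  =[mul_one →]=  c    ⊢ (c + c)
(4) (c + c)  =[mul_one ←]=  ((c + c) * 1)
(5) 1  =[add_zero ←]=  (1 + 0)    ⊢ ((c + c) * (1 + 0))
(6) ((c + c) * (1 + 0))  =[mul_one ←]=  (((c + c) * (1 + 0)) * 1)
(7) (1 + 0)  =[mul_one ←]=  ((1 + 0) * 1)    ⊢ (((c + c) * ((1 + 0) * 1)) * 1)
(8) 1  =[mul_one ←]=  (1 * 1)    ⊢ E2

YES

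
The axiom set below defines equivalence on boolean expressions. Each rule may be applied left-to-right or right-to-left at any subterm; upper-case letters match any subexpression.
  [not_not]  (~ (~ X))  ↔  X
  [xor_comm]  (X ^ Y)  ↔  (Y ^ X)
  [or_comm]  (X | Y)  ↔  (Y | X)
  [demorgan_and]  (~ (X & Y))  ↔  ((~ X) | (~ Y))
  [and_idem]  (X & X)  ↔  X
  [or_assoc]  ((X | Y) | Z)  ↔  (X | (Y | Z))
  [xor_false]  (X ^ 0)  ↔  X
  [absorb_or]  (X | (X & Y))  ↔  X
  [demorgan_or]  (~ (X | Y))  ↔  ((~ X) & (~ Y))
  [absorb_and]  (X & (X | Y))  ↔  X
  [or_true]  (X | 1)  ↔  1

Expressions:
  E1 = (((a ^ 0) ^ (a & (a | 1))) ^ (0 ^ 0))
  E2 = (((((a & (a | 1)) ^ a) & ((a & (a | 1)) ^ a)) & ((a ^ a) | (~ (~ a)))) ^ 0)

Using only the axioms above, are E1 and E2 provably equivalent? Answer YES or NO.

YES

step 1: xor_false (→) rewrites (0 ^ 0) into 0, now (((a ^ 0) ^ (a & (a | 1))) ^ 0)
step 2: absorb_and (→) rewrites (a & (a | 1)) into a, now (((a ^ 0) ^ a) ^ 0)
step 3: xor_false (→) rewrites (a ^ 0) into a, now ((a ^ a) ^ 0)
step 4: absorb_and (←) rewrites (a ^ a) into ((a ^ a) & ((a ^ a) | a)), now (((a ^ a) & ((a ^ a) | a)) ^ 0)
step 5: not_not (←) rewrites a into (~ (~ a)), now (((a ^ a) & ((a ^ a) | (~ (~ a)))) ^ 0)
step 6: absorb_and (←) rewrites a into (a & (a | 1)), now ((((a & (a | 1)) ^ a) & ((a ^ a) | (~ (~ a)))) ^ 0)
step 7: and_idem (←) rewrites ((a & (a | 1)) ^ a) into (((a & (a | 1)) ^ a) & ((a & (a | 1)) ^ a)), which is E2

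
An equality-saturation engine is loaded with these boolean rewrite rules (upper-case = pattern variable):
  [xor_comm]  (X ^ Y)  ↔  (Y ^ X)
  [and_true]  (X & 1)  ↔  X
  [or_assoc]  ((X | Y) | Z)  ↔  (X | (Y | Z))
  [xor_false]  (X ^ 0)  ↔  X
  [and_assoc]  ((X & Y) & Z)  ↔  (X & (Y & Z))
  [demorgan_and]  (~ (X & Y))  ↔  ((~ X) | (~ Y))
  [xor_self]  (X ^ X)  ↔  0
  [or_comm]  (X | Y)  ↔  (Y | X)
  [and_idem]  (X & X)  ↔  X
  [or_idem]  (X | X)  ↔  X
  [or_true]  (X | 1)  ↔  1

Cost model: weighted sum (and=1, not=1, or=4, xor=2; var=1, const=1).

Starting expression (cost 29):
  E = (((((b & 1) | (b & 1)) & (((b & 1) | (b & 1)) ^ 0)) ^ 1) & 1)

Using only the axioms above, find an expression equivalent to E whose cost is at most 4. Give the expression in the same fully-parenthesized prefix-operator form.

(b ^ 1)   [cost 4]

(1) (((b & 1) | (b & 1)) ^ 0)  =[xor_false →]=  ((b & 1) | (b & 1))    ⊢ (((((b & 1) | (b & 1)) & ((b & 1) | (b & 1))) ^ 1) & 1)
(2) (((b & 1) | (b & 1)) & ((b & 1) | (b & 1)))  =[and_idem →]=  ((b & 1) | (b & 1))    ⊢ ((((b & 1) | (b & 1)) ^ 1) & 1)
(3) ((((b & 1) | (b & 1)) ^ 1) & 1)  =[and_true →]=  (((b & 1) | (b & 1)) ^ 1)
(4) ((b & 1) | (b & 1))  =[or_idem →]=  (b & 1)    ⊢ ((b & 1) ^ 1)
(5) (b & 1)  =[and_true →]=  b    ⊢ cost 4, within 4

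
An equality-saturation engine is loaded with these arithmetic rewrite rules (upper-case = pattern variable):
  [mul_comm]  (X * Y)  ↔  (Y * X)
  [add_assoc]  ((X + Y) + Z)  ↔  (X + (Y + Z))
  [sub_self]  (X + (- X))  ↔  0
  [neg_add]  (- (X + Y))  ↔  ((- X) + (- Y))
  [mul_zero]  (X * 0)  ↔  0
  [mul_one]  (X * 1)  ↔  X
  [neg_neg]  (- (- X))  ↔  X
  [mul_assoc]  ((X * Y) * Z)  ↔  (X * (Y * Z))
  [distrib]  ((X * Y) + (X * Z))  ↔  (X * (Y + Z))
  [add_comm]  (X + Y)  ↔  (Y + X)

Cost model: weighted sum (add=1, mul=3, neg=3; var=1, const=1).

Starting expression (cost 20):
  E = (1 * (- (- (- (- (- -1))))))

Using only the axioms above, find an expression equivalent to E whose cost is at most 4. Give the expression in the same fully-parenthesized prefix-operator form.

step 1: neg_neg (→) rewrites (- (- (- (- -1)))) into (- (- -1)), now (1 * (- (- (- -1))))
step 2: neg_neg (→) rewrites (- (- (- -1))) into (- -1), now (1 * (- -1))
step 3: mul_comm (→) rewrites (1 * (- -1)) into ((- -1) * 1)
step 4: mul_one (→) rewrites ((- -1) * 1) into (- -1), reaching cost 4 (bound 4)

(- -1)   [cost 4]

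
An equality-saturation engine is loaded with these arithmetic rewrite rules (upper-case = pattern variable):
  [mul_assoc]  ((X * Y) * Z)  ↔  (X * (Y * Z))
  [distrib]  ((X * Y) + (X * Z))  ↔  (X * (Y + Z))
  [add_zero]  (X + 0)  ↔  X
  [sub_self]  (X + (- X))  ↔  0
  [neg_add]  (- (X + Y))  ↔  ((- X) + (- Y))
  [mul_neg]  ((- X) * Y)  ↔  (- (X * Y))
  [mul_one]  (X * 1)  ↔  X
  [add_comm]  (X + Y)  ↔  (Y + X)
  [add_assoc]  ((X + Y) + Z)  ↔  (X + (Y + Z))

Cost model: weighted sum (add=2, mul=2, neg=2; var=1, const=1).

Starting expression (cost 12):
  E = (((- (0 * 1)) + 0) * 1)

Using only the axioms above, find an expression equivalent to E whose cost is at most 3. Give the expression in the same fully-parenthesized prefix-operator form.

1. [mul_one →] (((- (0 * 1)) + 0) * 1)  →  ((- (0 * 1)) + 0)
2. [mul_one →] (0 * 1)  →  0;  E = ((- 0) + 0)
3. [add_zero →] ((- 0) + 0)  →  (- 0);  cost 3 ≤ 3, done

(- 0)   [cost 3]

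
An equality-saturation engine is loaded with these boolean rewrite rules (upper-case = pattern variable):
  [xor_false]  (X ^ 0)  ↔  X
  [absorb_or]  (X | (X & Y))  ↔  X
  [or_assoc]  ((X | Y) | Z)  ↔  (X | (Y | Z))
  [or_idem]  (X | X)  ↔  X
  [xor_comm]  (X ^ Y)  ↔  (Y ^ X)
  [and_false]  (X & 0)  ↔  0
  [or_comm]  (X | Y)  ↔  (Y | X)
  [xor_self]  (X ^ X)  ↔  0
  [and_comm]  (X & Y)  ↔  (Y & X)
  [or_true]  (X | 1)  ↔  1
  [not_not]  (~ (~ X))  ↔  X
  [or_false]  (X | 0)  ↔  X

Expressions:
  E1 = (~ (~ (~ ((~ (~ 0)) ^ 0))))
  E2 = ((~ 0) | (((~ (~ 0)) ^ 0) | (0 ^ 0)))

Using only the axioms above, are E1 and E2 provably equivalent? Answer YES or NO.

1. [not_not →] (~ (~ ((~ (~ 0)) ^ 0)))  →  ((~ (~ 0)) ^ 0);  E1 = (~ ((~ (~ 0)) ^ 0))
2. [xor_false →] ((~ (~ 0)) ^ 0)  →  (~ (~ 0));  E1 = (~ (~ (~ 0)))
3. [not_not →] (~ (~ (~ 0)))  →  (~ 0)
4. [or_false ←] (~ 0)  →  ((~ 0) | 0)
5. [xor_false ←] 0  →  (0 ^ 0);  E1 = ((~ 0) | (0 ^ 0))
6. [or_idem ←] (0 ^ 0)  →  ((0 ^ 0) | (0 ^ 0));  E1 = ((~ 0) | ((0 ^ 0) | (0 ^ 0)))
7. [not_not ←] 0  →  (~ (~ 0));  this is E2

YES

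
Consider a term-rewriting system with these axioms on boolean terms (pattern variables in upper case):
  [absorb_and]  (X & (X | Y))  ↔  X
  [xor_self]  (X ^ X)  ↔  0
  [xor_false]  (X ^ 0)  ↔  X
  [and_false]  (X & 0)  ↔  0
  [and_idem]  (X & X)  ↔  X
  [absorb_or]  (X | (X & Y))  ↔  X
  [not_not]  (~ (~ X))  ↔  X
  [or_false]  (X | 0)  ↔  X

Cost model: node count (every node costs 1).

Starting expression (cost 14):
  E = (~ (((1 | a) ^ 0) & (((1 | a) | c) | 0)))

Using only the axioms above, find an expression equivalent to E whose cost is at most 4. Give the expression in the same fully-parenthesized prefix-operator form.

(~ (1 | a))   [cost 4]

(1) ((1 | a) ^ 0)  =[xor_false →]=  (1 | a)    ⊢ (~ ((1 | a) & (((1 | a) | c) | 0)))
(2) (((1 | a) | c) | 0)  =[or_false →]=  ((1 | a) | c)    ⊢ (~ ((1 | a) & ((1 | a) | c)))
(3) ((1 | a) & ((1 | a) | c))  =[absorb_and →]=  (1 | a)    ⊢ cost 4, within 4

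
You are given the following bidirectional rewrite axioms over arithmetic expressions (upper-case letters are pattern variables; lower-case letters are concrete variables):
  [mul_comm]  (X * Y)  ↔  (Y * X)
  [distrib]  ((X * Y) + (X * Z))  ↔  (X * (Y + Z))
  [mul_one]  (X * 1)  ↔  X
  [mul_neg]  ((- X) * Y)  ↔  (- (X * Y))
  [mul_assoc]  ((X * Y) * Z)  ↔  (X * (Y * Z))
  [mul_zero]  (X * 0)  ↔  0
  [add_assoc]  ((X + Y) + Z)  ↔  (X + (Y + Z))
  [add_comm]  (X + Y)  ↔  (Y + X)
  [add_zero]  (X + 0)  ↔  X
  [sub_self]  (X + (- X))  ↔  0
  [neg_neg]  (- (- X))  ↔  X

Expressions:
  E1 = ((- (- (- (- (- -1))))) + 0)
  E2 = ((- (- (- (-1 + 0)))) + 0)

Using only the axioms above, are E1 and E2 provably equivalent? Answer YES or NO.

step 1: neg_neg (→) rewrites (- (- (- (- -1)))) into (- (- -1)), now ((- (- (- -1))) + 0)
step 2: add_zero (←) rewrites -1 into (-1 + 0), which is E2

YES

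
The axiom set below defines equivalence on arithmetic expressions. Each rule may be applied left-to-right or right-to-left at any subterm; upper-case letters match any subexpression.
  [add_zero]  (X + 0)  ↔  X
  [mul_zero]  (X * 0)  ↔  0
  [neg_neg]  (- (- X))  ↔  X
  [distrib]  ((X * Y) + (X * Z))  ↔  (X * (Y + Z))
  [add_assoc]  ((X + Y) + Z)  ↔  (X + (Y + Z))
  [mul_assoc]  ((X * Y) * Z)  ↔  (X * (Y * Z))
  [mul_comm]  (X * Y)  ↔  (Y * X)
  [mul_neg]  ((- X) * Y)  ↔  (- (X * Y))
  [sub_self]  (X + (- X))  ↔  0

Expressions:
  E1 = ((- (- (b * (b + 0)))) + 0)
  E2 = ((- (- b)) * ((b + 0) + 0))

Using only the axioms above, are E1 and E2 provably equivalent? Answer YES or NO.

YES

(1) (b + 0)  =[add_zero →]=  b    ⊢ ((- (- (b * b))) + 0)
(2) ((- (- (b * b))) + 0)  =[add_zero →]=  (- (- (b * b)))
(3) (- (- (b * b)))  =[neg_neg →]=  (b * b)
(4) b  =[add_zero ←]=  (b + 0)    ⊢ (b * (b + 0))
(5) (b + 0)  =[add_zero ←]=  ((b + 0) + 0)    ⊢ (b * ((b + 0) + 0))
(6) b  =[neg_neg ←]=  (- (- b))    ⊢ E2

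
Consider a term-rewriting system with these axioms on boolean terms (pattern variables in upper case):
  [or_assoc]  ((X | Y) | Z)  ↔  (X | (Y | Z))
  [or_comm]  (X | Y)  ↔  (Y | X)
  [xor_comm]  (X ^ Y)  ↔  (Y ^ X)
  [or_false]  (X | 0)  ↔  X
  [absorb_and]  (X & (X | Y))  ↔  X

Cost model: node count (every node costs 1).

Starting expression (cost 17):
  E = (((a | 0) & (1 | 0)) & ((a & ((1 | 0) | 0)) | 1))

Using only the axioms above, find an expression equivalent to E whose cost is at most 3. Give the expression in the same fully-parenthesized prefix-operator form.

(1) (1 | 0)  =[or_false →]=  1    ⊢ (((a | 0) & (1 | 0)) & ((a & (1 | 0)) | 1))
(2) (a | 0)  =[or_false →]=  a    ⊢ ((a & (1 | 0)) & ((a & (1 | 0)) | 1))
(3) ((a & (1 | 0)) & ((a & (1 | 0)) | 1))  =[absorb_and →]=  (a & (1 | 0))
(4) (1 | 0)  =[or_false →]=  1    ⊢ cost 3, within 3

(a & 1)   [cost 3]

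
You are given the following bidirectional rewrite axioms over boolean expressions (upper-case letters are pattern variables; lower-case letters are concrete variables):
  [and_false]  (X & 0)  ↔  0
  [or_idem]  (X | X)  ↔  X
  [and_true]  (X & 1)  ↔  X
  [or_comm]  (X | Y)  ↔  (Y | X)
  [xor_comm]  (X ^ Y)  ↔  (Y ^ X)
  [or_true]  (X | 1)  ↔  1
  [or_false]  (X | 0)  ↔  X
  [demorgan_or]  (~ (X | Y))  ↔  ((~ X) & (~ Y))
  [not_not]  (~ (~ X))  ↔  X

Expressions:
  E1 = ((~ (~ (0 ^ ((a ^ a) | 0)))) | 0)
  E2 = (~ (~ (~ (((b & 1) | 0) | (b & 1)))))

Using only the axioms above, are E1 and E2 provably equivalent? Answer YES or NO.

NO

The axioms are sound identities: if E1 ↔* E2 then E1 and E2 evaluate identically under any assignment.
Under a=0, b=0: E1 evaluates to 0, E2 to 1. Distinct ⇒ no rewrite sequence connects them.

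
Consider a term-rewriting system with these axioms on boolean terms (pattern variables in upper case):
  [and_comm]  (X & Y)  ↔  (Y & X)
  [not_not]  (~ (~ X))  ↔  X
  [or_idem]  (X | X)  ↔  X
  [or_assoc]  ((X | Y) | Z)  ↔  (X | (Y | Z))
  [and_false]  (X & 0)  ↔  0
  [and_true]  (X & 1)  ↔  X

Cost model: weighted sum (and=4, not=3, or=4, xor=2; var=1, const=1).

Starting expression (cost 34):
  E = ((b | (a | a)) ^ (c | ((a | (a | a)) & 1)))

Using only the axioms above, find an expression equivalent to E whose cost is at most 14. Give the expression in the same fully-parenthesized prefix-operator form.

((b | a) ^ (c | a))   [cost 14]

step 1: or_idem (→) rewrites (a | a) into a, now ((b | (a | a)) ^ (c | ((a | a) & 1)))
step 2: or_idem (→) rewrites (a | a) into a, now ((b | (a | a)) ^ (c | (a & 1)))
step 3: and_true (→) rewrites (a & 1) into a, now ((b | (a | a)) ^ (c | a))
step 4: or_idem (→) rewrites (a | a) into a, reaching cost 14 (bound 14)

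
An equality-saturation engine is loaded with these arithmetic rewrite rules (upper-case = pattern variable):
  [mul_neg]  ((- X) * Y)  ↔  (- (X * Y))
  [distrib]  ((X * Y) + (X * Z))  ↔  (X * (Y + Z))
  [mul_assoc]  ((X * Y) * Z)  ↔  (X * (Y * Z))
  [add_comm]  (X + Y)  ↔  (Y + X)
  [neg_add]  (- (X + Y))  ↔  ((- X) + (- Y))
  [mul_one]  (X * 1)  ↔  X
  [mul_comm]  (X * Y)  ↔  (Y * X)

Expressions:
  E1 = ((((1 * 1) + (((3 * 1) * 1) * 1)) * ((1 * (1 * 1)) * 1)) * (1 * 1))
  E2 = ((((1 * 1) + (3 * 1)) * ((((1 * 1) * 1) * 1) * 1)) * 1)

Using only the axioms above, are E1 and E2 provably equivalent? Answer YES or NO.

(1) (3 * 1)  =[mul_one →]=  3    ⊢ ((((1 * 1) + ((3 * 1) * 1)) * ((1 * (1 * 1)) * 1)) * (1 * 1))
(2) (3 * 1)  =[mul_one →]=  3    ⊢ ((((1 * 1) + (3 * 1)) * ((1 * (1 * 1)) * 1)) * (1 * 1))
(3) (1 * 1)  =[mul_one →]=  1    ⊢ ((((1 * 1) + (3 * 1)) * ((1 * 1) * 1)) * (1 * 1))
(4) (1 * 1)  =[mul_one →]=  1    ⊢ ((((1 * 1) + (3 * 1)) * ((1 * 1) * 1)) * 1)
(5) (1 * 1)  =[mul_one →]=  1    ⊢ ((((1 * 1) + (3 * 1)) * (1 * 1)) * 1)
(6) (1 * 1)  =[mul_one →]=  1    ⊢ ((((1 * 1) + (3 * 1)) * 1) * 1)
(7) (3 * 1)  =[mul_one →]=  3    ⊢ ((((1 * 1) + 3) * 1) * 1)
(8) (1 * 1)  =[mul_one →]=  1    ⊢ (((1 + 3) * 1) * 1)
(9) (((1 + 3) * 1) * 1)  =[mul_assoc →]=  ((1 + 3) * (1 * 1))
(10) (1 * 1)  =[mul_one ←]=  ((1 * 1) * 1)    ⊢ ((1 + 3) * ((1 * 1) * 1))
(11) 1  =[mul_one ←]=  (1 * 1)    ⊢ ((1 + 3) * (((1 * 1) * 1) * 1))
(12) 1  =[mul_one ←]=  (1 * 1)    ⊢ (((1 * 1) + 3) * (((1 * 1) * 1) * 1))
(13) 3  =[mul_one ←]=  (3 * 1)    ⊢ (((1 * 1) + (3 * 1)) * (((1 * 1) * 1) * 1))
(14) (((1 * 1) + (3 * 1)) * (((1 * 1) * 1) * 1))  =[mul_one ←]=  ((((1 * 1) + (3 * 1)) * (((1 * 1) * 1) * 1)) * 1)
(15) ((1 * 1) * 1)  =[mul_one ←]=  (((1 * 1) * 1) * 1)    ⊢ E2

YES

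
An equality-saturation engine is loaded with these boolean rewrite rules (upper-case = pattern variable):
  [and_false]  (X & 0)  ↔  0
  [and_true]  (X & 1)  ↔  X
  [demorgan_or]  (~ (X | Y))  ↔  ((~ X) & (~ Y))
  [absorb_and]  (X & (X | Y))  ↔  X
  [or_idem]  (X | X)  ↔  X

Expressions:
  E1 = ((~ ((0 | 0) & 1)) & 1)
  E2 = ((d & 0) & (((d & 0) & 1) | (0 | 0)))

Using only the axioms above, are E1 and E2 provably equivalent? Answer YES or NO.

NO

The axioms are sound identities: if E1 ↔* E2 then E1 and E2 evaluate identically under any assignment.
Under d=0: E1 evaluates to 1, E2 to 0. Distinct ⇒ no rewrite sequence connects them.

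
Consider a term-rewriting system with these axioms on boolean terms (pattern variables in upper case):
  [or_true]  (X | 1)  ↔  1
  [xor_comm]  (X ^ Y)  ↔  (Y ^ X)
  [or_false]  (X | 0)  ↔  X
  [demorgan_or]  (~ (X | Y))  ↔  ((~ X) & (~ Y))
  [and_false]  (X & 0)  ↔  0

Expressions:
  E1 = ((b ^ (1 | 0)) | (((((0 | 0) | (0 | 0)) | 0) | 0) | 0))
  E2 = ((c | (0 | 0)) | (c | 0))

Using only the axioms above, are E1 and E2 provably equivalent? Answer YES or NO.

All listed rules preserve value, hence provable equivalence implies equal values everywhere; look for a separating assignment.
b=0, c=0 gives E1 ↦ 1, E2 ↦ 0; values differ ⇒ not provably equivalent.

NO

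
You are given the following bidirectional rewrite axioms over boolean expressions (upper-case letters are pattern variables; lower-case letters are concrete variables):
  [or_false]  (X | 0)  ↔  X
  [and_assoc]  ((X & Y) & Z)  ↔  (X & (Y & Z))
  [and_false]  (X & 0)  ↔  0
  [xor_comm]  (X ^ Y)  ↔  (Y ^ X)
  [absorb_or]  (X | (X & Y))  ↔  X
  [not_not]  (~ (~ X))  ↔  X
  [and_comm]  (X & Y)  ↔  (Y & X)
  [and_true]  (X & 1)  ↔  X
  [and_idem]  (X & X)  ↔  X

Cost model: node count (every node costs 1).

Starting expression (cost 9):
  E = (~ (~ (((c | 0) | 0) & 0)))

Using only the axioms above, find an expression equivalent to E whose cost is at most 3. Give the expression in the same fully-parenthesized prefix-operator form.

step 1: or_false (→) rewrites (c | 0) into c, now (~ (~ ((c | 0) & 0)))
step 2: not_not (→) rewrites (~ (~ ((c | 0) & 0))) into ((c | 0) & 0)
step 3: or_false (→) rewrites (c | 0) into c, reaching cost 3 (bound 3)

(c & 0)   [cost 3]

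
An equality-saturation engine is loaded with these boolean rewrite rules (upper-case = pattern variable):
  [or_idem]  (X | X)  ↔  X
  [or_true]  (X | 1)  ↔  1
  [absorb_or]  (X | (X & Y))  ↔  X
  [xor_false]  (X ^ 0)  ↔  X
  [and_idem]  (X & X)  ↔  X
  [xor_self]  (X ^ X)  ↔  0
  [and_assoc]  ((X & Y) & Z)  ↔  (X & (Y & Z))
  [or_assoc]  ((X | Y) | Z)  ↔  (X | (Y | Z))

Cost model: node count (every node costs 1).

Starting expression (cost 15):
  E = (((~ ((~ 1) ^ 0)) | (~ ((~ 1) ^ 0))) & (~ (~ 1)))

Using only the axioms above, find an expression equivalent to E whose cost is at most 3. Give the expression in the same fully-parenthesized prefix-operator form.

1. [or_idem →] ((~ ((~ 1) ^ 0)) | (~ ((~ 1) ^ 0)))  →  (~ ((~ 1) ^ 0));  E = ((~ ((~ 1) ^ 0)) & (~ (~ 1)))
2. [xor_false →] ((~ 1) ^ 0)  →  (~ 1);  E = ((~ (~ 1)) & (~ (~ 1)))
3. [and_idem →] ((~ (~ 1)) & (~ (~ 1)))  →  (~ (~ 1));  cost 3 ≤ 3, done

(~ (~ 1))   [cost 3]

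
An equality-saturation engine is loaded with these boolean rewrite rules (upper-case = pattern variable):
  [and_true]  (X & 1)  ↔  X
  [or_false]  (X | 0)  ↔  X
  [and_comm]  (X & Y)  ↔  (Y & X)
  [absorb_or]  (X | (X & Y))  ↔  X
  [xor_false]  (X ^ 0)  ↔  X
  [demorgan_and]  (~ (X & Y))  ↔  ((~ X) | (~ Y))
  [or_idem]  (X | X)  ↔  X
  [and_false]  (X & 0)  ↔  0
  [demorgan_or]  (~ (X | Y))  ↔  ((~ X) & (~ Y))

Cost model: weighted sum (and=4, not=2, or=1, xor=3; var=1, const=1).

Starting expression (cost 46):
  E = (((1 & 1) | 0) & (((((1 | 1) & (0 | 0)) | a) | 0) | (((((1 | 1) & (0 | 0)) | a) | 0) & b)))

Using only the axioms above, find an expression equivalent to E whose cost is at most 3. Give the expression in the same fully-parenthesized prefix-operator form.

(1) (((((1 | 1) & (0 | 0)) | a) | 0) | (((((1 | 1) & (0 | 0)) | a) | 0) & b))  =[absorb_or →]=  ((((1 | 1) & (0 | 0)) | a) | 0)    ⊢ (((1 & 1) | 0) & ((((1 | 1) & (0 | 0)) | a) | 0))
(2) (0 | 0)  =[or_false →]=  0    ⊢ (((1 & 1) | 0) & ((((1 | 1) & 0) | a) | 0))
(3) (1 | 1)  =[or_idem →]=  1    ⊢ (((1 & 1) | 0) & (((1 & 0) | a) | 0))
(4) (((1 & 0) | a) | 0)  =[or_false →]=  ((1 & 0) | a)    ⊢ (((1 & 1) | 0) & ((1 & 0) | a))
(5) (1 & 1)  =[and_true →]=  1    ⊢ ((1 | 0) & ((1 & 0) | a))
(6) (1 | 0)  =[or_false →]=  1    ⊢ (1 & ((1 & 0) | a))
(7) (1 & ((1 & 0) | a))  =[and_comm →]=  (((1 & 0) | a) & 1)
(8) (((1 & 0) | a) & 1)  =[and_true →]=  ((1 & 0) | a)
(9) (1 & 0)  =[and_false →]=  0    ⊢ cost 3, within 3

(0 | a)   [cost 3]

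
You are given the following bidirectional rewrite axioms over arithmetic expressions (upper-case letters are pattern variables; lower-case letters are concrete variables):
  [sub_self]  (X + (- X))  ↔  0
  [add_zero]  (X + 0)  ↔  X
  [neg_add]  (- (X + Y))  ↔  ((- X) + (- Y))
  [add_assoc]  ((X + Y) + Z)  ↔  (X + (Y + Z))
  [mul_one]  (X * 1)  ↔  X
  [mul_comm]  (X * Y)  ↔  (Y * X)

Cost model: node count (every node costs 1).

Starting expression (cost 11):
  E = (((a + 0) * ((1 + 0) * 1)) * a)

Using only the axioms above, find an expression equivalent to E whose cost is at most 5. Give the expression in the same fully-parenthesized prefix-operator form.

((a + 0) * a)   [cost 5]

(1) (1 + 0)  =[add_zero →]=  1    ⊢ (((a + 0) * (1 * 1)) * a)
(2) (1 * 1)  =[mul_one →]=  1    ⊢ (((a + 0) * 1) * a)
(3) ((a + 0) * 1)  =[mul_one →]=  (a + 0)    ⊢ cost 5, within 5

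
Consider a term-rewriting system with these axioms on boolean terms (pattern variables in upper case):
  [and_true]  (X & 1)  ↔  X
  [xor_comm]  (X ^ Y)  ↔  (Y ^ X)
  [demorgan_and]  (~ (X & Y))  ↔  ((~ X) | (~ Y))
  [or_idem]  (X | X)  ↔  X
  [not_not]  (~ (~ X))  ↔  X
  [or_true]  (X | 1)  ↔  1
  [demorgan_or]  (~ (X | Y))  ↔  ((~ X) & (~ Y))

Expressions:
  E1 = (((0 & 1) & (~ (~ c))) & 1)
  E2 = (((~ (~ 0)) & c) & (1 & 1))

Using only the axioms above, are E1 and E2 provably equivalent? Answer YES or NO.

YES

step 1: and_true (→) rewrites (0 & 1) into 0, now ((0 & (~ (~ c))) & 1)
step 2: and_true (→) rewrites ((0 & (~ (~ c))) & 1) into (0 & (~ (~ c)))
step 3: not_not (→) rewrites (~ (~ c)) into c, now (0 & c)
step 4: and_true (←) rewrites (0 & c) into ((0 & c) & 1)
step 5: not_not (←) rewrites 0 into (~ (~ 0)), now (((~ (~ 0)) & c) & 1)
step 6: and_true (←) rewrites 1 into (1 & 1), which is E2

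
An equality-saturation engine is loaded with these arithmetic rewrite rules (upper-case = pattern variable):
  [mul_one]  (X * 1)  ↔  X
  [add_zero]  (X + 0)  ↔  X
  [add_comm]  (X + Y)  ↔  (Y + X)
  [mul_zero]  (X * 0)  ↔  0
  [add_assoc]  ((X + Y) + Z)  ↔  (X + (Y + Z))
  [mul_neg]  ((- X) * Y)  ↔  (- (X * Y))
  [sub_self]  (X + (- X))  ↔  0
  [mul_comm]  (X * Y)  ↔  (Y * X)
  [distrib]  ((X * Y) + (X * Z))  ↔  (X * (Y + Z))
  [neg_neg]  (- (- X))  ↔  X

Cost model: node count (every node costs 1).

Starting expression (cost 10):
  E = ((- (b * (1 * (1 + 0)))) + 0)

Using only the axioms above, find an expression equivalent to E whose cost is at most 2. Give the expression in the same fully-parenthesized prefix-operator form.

(- b)   [cost 2]

(1) (1 + 0)  =[add_zero →]=  1    ⊢ ((- (b * (1 * 1))) + 0)
(2) (1 * 1)  =[mul_one →]=  1    ⊢ ((- (b * 1)) + 0)
(3) ((- (b * 1)) + 0)  =[add_zero →]=  (- (b * 1))
(4) (b * 1)  =[mul_one →]=  b    ⊢ cost 2, within 2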